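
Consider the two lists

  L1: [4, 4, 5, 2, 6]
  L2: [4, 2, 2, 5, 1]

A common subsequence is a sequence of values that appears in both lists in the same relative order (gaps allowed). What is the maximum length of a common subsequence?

2

One common subsequence of length 2: 4 at L1[1]=L2[1] → 5 at L1[3]=L2[4]. The LCS DP gives dp[5][5] = 2, so this is optimal.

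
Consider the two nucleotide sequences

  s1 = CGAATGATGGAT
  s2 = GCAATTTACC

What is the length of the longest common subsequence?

Match C [1,2]; then A [3,3]; then A [4,4]; then T [5,6]; then T [8,7]; then A [11,8] — 6 bases in the same relative order in both. The LCS DP gives dp[12][10] = 6, so this is optimal.

6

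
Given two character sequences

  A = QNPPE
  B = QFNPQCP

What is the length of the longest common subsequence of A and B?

4

One common subsequence of length 4: Q [1,1], then N [2,3], then P [3,4], then P [4,7]. Since dp[5][7] = 4, nothing longer is possible.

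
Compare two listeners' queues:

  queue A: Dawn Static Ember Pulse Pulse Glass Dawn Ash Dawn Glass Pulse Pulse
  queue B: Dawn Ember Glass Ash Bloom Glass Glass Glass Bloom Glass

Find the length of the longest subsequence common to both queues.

One common subsequence of length 5: Dawn (queue A #1, queue B #1) → Ember (queue A #3, queue B #2) → Glass (queue A #6, queue B #3) → Ash (queue A #8, queue B #4) → Glass (queue A #10, queue B #10), and the DP table's final entry dp[12][10] is also 5, so no common subsequence is longer.

5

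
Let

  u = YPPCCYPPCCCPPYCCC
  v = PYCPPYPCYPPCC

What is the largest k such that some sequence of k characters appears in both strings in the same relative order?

One common subsequence of length 10: Y at u[1]=v[2], P at u[2]=v[4], P at u[3]=v[5], Y at u[6]=v[6], P at u[8]=v[7], C at u[9]=v[8], P at u[12]=v[10], P at u[13]=v[11], C at u[16]=v[12], C at u[17]=v[13]. Since dp[17][13] = 10, nothing longer is possible.

10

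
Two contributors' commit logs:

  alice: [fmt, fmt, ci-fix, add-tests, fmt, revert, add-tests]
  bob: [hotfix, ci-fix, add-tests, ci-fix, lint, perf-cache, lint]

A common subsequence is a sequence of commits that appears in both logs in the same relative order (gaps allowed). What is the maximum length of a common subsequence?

Match ci-fix (alice #3, bob #2) → add-tests (alice #4, bob #3) — 2 commits in the same relative order in both. dp[7][7] = 2 confirms this is the maximum.

2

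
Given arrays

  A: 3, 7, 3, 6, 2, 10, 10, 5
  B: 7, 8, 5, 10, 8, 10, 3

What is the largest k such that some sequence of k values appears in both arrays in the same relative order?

3

Let dp[i][j] be the LCS length of the first i values of A and the first j values of B. dp[i][j] = dp[i-1][j-1]+1 when the i-th and j-th values match, else max(dp[i-1][j], dp[i][j-1]).
    ·  7  8  5 10  8 10  3
 ·  0  0  0  0  0  0  0  0
 3  0  0  0  0  0  0  0  1
 7  0  1  1  1  1  1  1  1
 3  0  1  1  1  1  1  1  2
 6  0  1  1  1  1  1  1  2
 2  0  1  1  1  1  1  1  2
10  0  1  1  1  2  2  2  2
10  0  1  1  1  2  2  3  3
 5  0  1  1  2  2  2  3  3
dp[8][7] = 3. One LCS (by backtracking along matches): 7, 10, 10.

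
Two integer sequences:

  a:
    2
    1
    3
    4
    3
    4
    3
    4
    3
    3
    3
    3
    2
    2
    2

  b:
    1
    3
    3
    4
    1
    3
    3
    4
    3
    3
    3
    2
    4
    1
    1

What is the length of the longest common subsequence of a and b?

One common subsequence of length 10: 1 at a[2]=b[1], 3 at a[3]=b[3], 4 at a[4]=b[4], 3 at a[5]=b[6], 3 at a[7]=b[7], 4 at a[8]=b[8], 3 at a[10]=b[9], 3 at a[11]=b[10], 3 at a[12]=b[11], 2 at a[13]=b[12], and the DP table's final entry dp[15][15] is also 10, so no common subsequence is longer.

10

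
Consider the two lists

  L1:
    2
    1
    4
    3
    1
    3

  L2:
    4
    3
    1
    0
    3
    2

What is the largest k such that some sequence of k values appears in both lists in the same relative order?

4

Taking 4 (L1 #3, L2 #1), 3 (L1 #4, L2 #2), 1 (L1 #5, L2 #3), 3 (L1 #6, L2 #5) gives a common subsequence of length 4. dp[6][6] = 4 confirms this is the maximum.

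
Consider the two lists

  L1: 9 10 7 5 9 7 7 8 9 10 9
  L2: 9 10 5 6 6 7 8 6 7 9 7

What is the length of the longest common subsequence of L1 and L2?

6

Taking 9 [1,1], then 10 [2,2], then 5 [4,3], then 7 [6,6], then 7 [7,9], then 9 [9,10] gives a common subsequence of length 6, and the DP table's final entry dp[11][11] is also 6, so no common subsequence is longer.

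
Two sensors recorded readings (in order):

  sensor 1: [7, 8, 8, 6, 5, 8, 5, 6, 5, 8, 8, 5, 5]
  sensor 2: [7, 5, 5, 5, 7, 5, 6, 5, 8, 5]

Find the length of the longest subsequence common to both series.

7

One common subsequence of length 7: 7 at sensor 1[1]=sensor 2[1]; then 5 at sensor 1[5]=sensor 2[4]; then 5 at sensor 1[7]=sensor 2[6]; then 6 at sensor 1[8]=sensor 2[7]; then 5 at sensor 1[9]=sensor 2[8]; then 8 at sensor 1[11]=sensor 2[9]; then 5 at sensor 1[13]=sensor 2[10]. The LCS DP gives dp[13][10] = 7, so this is optimal.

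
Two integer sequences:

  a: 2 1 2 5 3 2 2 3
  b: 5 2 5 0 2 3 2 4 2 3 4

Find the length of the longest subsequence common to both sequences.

6

Pick 2 [1,2] → 2 [3,5] → 3 [5,6] → 2 [6,7] → 2 [7,9] → 3 [8,10]; all 6 values appear in both, in order. The LCS DP gives dp[8][11] = 6, so this is optimal.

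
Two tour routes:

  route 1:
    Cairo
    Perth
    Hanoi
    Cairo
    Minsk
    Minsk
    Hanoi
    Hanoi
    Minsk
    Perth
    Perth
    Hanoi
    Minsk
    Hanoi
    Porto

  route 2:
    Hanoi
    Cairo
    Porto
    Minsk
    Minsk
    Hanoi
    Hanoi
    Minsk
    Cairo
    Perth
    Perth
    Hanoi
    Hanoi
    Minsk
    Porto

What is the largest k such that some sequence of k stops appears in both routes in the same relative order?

12

Pick Hanoi at route 1[3]=route 2[1]; then Cairo at route 1[4]=route 2[2]; then Minsk at route 1[5]=route 2[4]; then Minsk at route 1[6]=route 2[5]; then Hanoi at route 1[7]=route 2[6]; then Hanoi at route 1[8]=route 2[7]; then Minsk at route 1[9]=route 2[8]; then Perth at route 1[10]=route 2[10]; then Perth at route 1[11]=route 2[11]; then Hanoi at route 1[12]=route 2[13]; then Minsk at route 1[13]=route 2[14]; then Porto at route 1[15]=route 2[15]; all 12 stops appear in both, in order. Since dp[15][15] = 12, nothing longer is possible.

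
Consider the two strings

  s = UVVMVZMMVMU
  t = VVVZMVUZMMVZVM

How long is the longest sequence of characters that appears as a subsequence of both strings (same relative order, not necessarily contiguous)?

9

Taking V (s #2, t #2); then V (s #3, t #3); then M (s #4, t #5); then V (s #5, t #6); then Z (s #6, t #8); then M (s #7, t #9); then M (s #8, t #10); then V (s #9, t #13); then M (s #10, t #14) gives a common subsequence of length 9. Since dp[11][14] = 9, nothing longer is possible.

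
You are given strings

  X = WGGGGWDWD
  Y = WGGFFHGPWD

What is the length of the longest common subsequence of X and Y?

Let dp[i][j] be the LCS length of the first i characters of X and the first j characters of Y. dp[i][j] = dp[i-1][j-1]+1 when the i-th and j-th characters match, else max(dp[i-1][j], dp[i][j-1]).
    ·  W  G  G  F  F  H  G  P  W  D
 ·  0  0  0  0  0  0  0  0  0  0  0
 W  0  1  1  1  1  1  1  1  1  1  1
 G  0  1  2  2  2  2  2  2  2  2  2
 G  0  1  2  3  3  3  3  3  3  3  3
 G  0  1  2  3  3  3  3  4  4  4  4
 G  0  1  2  3  3  3  3  4  4  4  4
 W  0  1  2  3  3  3  3  4  4  5  5
 D  0  1  2  3  3  3  3  4  4  5  6
 W  0  1  2  3  3  3  3  4  4  5  6
 D  0  1  2  3  3  3  3  4  4  5  6
dp[9][10] = 6. One LCS (by backtracking along matches): WGGGWD.

6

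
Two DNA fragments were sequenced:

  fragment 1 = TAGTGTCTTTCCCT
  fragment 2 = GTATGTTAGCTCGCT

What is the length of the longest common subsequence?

Match T [1,2], then A [2,3], then G [3,5], then T [4,7], then G [5,9], then C [7,10], then T [10,11], then C [11,12], then C [13,14], then T [14,15] — 10 bases in the same relative order in both. The LCS DP gives dp[14][15] = 10, so this is optimal.

10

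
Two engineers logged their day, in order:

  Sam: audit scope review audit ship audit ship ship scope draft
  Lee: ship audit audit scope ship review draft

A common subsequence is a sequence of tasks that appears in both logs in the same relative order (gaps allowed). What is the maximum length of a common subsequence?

4

One common subsequence of length 4: audit [1,3]; then scope [2,4]; then review [3,6]; then draft [10,7]. Since dp[10][7] = 4, nothing longer is possible.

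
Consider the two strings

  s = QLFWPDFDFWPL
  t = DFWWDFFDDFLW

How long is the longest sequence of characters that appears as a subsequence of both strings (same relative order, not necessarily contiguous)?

Taking F at s[3]=t[2] → W at s[4]=t[4] → D at s[6]=t[5] → F at s[7]=t[7] → D at s[8]=t[9] → F at s[9]=t[10] → W at s[10]=t[12] gives a common subsequence of length 7. The LCS DP gives dp[12][12] = 7, so this is optimal.

7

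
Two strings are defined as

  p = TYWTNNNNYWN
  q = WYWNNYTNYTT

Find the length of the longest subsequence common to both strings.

6

Match Y at p[2]=q[2]; then W at p[3]=q[3]; then N at p[5]=q[4]; then N at p[6]=q[5]; then N at p[8]=q[8]; then Y at p[9]=q[9] — 6 characters in the same relative order in both, and the DP table's final entry dp[11][11] is also 6, so no common subsequence is longer.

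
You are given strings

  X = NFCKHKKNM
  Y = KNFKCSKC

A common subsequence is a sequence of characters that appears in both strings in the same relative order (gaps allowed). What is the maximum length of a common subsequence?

4

Pick N (X #1, Y #2), then F (X #2, Y #3), then C (X #3, Y #5), then K (X #4, Y #7); all 4 characters appear in both, in order, and the DP table's final entry dp[9][8] is also 4, so no common subsequence is longer.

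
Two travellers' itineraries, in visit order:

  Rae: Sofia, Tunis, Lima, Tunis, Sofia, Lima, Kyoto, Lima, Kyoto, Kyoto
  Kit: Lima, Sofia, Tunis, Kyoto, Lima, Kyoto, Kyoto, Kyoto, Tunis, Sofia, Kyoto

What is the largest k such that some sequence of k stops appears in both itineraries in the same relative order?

6

One common subsequence of length 6: Sofia at Rae[1]=Kit[2] → Tunis at Rae[2]=Kit[3] → Lima at Rae[3]=Kit[5] → Tunis at Rae[4]=Kit[9] → Sofia at Rae[5]=Kit[10] → Kyoto at Rae[10]=Kit[11]. dp[10][11] = 6 confirms this is the maximum.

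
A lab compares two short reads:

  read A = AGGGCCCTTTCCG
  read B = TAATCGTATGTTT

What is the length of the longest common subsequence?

Match A at read A[1]=read B[3], then G at read A[2]=read B[6], then G at read A[4]=read B[10], then T at read A[8]=read B[11], then T at read A[9]=read B[12], then T at read A[10]=read B[13] — 6 bases in the same relative order in both, and the DP table's final entry dp[13][13] is also 6, so no common subsequence is longer.

6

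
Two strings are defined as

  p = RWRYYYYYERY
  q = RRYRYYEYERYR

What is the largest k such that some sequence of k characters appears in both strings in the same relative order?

9

Let dp[i][j] be the LCS length of the first i characters of p and the first j characters of q. dp[i][j] = dp[i-1][j-1]+1 when the i-th and j-th characters match, else max(dp[i-1][j], dp[i][j-1]).
    ·  R  R  Y  R  Y  Y  E  Y  E  R  Y  R
 ·  0  0  0  0  0  0  0  0  0  0  0  0  0
 R  0  1  1  1  1  1  1  1  1  1  1  1  1
 W  0  1  1  1  1  1  1  1  1  1  1  1  1
 R  0  1  2  2  2  2  2  2  2  2  2  2  2
 Y  0  1  2  3  3  3  3  3  3  3  3  3  3
 Y  0  1  2  3  3  4  4  4  4  4  4  4  4
 Y  0  1  2  3  3  4  5  5  5  5  5  5  5
 Y  0  1  2  3  3  4  5  5  6  6  6  6  6
 Y  0  1  2  3  3  4  5  5  6  6  6  7  7
 E  0  1  2  3  3  4  5  6  6  7  7  7  7
 R  0  1  2  3  4  4  5  6  6  7  8  8  8
 Y  0  1  2  3  4  5  5  6  7  7  8  9  9
dp[11][12] = 9. One LCS (by backtracking along matches): RRYYYYERY.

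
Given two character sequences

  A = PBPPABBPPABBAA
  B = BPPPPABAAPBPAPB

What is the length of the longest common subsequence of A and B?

Pick P (A #1, B #3) → P (A #3, B #4) → P (A #4, B #5) → A (A #5, B #6) → B (A #6, B #7) → B (A #7, B #11) → P (A #8, B #12) → P (A #9, B #14) → B (A #12, B #15); all 9 characters appear in both, in order, and the DP table's final entry dp[14][15] is also 9, so no common subsequence is longer.

9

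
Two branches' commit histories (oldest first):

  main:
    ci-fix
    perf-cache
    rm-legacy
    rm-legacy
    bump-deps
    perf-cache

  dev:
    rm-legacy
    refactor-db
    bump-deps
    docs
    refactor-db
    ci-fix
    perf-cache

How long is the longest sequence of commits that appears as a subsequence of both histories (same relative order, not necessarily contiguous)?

3

Taking rm-legacy at main[3]=dev[1]; then bump-deps at main[5]=dev[3]; then perf-cache at main[6]=dev[7] gives a common subsequence of length 3. Since dp[6][7] = 3, nothing longer is possible.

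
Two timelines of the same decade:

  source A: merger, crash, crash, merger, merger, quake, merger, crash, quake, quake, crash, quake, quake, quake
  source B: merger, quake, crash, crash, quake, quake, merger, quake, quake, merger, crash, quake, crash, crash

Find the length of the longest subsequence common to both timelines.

9

Pick merger [1,1], crash [2,3], crash [3,4], merger [4,7], quake [6,9], merger [7,10], crash [8,11], quake [9,12], crash [11,14]; all 9 events appear in both, in order. Since dp[14][14] = 9, nothing longer is possible.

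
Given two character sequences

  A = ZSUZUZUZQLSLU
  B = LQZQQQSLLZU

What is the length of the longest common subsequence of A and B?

Let dp[i][j] be the LCS length of the first i characters of A and the first j characters of B. dp[i][j] = dp[i-1][j-1]+1 when the i-th and j-th characters match, else max(dp[i-1][j], dp[i][j-1]).
    ·  L  Q  Z  Q  Q  Q  S  L  L  Z  U
 ·  0  0  0  0  0  0  0  0  0  0  0  0
 Z  0  0  0  1  1  1  1  1  1  1  1  1
 S  0  0  0  1  1  1  1  2  2  2  2  2
 U  0  0  0  1  1  1  1  2  2  2  2  3
 Z  0  0  0  1  1  1  1  2  2  2  3  3
 U  0  0  0  1  1  1  1  2  2  2  3  4
 Z  0  0  0  1  1  1  1  2  2  2  3  4
 U  0  0  0  1  1  1  1  2  2  2  3  4
 Z  0  0  0  1  1  1  1  2  2  2  3  4
 Q  0  0  1  1  2  2  2  2  2  2  3  4
 L  0  1  1  1  2  2  2  2  3  3  3  4
 S  0  1  1  1  2  2  2  3  3  3  3  4
 L  0  1  1  1  2  2  2  3  4  4  4  4
 U  0  1  1  1  2  2  2  3  4  4  4  5
dp[13][11] = 5. One LCS (by backtracking along matches): ZSLLU.

5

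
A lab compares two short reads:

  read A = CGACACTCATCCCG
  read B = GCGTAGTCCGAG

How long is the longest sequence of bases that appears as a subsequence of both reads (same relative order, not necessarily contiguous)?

8

Match C [1,2]; then G [2,3]; then T [7,4]; then A [9,5]; then T [10,7]; then C [11,8]; then C [12,9]; then G [14,12] — 8 bases in the same relative order in both. Since dp[14][12] = 8, nothing longer is possible.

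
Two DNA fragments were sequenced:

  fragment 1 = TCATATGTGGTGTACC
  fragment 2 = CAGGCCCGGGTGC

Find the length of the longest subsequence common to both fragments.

8

Pick C [2,1] → A [3,2] → G [7,8] → G [9,9] → G [10,10] → T [11,11] → G [12,12] → C [16,13]; all 8 bases appear in both, in order. The LCS DP gives dp[16][13] = 8, so this is optimal.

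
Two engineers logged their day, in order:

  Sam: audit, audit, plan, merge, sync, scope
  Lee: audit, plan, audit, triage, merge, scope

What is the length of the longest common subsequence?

Taking audit at Sam[1]=Lee[1] → audit at Sam[2]=Lee[3] → merge at Sam[4]=Lee[5] → scope at Sam[6]=Lee[6] gives a common subsequence of length 4. dp[6][6] = 4 confirms this is the maximum.

4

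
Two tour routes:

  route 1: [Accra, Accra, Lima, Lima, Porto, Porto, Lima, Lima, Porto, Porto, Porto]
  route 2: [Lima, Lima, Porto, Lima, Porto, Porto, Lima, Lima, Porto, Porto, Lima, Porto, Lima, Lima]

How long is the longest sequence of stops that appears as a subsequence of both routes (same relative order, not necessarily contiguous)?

9

One common subsequence of length 9: Lima (route 1 #3, route 2 #2) → Lima (route 1 #4, route 2 #4) → Porto (route 1 #5, route 2 #5) → Porto (route 1 #6, route 2 #6) → Lima (route 1 #7, route 2 #7) → Lima (route 1 #8, route 2 #8) → Porto (route 1 #9, route 2 #9) → Porto (route 1 #10, route 2 #10) → Porto (route 1 #11, route 2 #12). The LCS DP gives dp[11][14] = 9, so this is optimal.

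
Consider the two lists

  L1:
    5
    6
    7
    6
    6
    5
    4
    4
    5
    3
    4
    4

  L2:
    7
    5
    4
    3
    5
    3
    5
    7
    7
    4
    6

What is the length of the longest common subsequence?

6

Match 7 [3,1], 5 [6,2], 4 [7,3], 5 [9,5], 3 [10,6], 4 [11,10] — 6 values in the same relative order in both. dp[12][11] = 6 confirms this is the maximum.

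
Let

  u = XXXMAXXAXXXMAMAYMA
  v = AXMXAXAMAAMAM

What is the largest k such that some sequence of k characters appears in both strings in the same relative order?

10

Pick X (u #1, v #2), then X (u #3, v #4), then A (u #5, v #5), then X (u #7, v #6), then A (u #8, v #7), then M (u #12, v #8), then A (u #13, v #10), then M (u #14, v #11), then A (u #15, v #12), then M (u #17, v #13); all 10 characters appear in both, in order. dp[18][13] = 10 confirms this is the maximum.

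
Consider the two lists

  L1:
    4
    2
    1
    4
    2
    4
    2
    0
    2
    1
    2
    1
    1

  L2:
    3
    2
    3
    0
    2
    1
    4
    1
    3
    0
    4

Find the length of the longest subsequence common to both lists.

Match 2 [2,2]; then 0 [8,4]; then 2 [9,5]; then 1 [10,6]; then 1 [12,8] — 5 values in the same relative order in both, and the DP table's final entry dp[13][11] is also 5, so no common subsequence is longer.

5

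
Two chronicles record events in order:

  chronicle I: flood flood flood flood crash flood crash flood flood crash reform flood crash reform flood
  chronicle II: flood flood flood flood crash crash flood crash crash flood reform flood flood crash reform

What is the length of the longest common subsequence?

12

Match flood (chronicle I #1, chronicle II #1), flood (chronicle I #2, chronicle II #2), flood (chronicle I #3, chronicle II #3), flood (chronicle I #4, chronicle II #4), crash (chronicle I #5, chronicle II #6), flood (chronicle I #6, chronicle II #7), crash (chronicle I #7, chronicle II #9), flood (chronicle I #8, chronicle II #10), flood (chronicle I #9, chronicle II #12), flood (chronicle I #12, chronicle II #13), crash (chronicle I #13, chronicle II #14), reform (chronicle I #14, chronicle II #15) — 12 events in the same relative order in both. The LCS DP gives dp[15][15] = 12, so this is optimal.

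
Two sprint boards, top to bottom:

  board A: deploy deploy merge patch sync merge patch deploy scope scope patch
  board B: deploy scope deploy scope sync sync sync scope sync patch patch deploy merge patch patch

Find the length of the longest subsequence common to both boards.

Match deploy (board A #1, board B #1), deploy (board A #2, board B #3), patch (board A #4, board B #11), merge (board A #6, board B #13), patch (board A #7, board B #14), patch (board A #11, board B #15) — 6 tasks in the same relative order in both. The LCS DP gives dp[11][15] = 6, so this is optimal.

6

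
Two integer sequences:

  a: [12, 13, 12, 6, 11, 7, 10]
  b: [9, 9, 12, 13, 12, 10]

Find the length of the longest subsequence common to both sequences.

Pick 12 (a #1, b #3), 13 (a #2, b #4), 12 (a #3, b #5), 10 (a #7, b #6); all 4 values appear in both, in order. The LCS DP gives dp[7][6] = 4, so this is optimal.

4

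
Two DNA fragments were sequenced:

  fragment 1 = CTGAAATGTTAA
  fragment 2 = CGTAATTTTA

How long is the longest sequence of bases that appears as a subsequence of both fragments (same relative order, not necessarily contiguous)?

8

Match C at fragment 1[1]=fragment 2[1] → T at fragment 1[2]=fragment 2[3] → A at fragment 1[4]=fragment 2[4] → A at fragment 1[5]=fragment 2[5] → T at fragment 1[7]=fragment 2[7] → T at fragment 1[9]=fragment 2[8] → T at fragment 1[10]=fragment 2[9] → A at fragment 1[12]=fragment 2[10] — 8 bases in the same relative order in both. Since dp[12][10] = 8, nothing longer is possible.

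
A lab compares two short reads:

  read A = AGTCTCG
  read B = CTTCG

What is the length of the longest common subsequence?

4

Let dp[i][j] be the LCS length of the first i bases of read A and the first j bases of read B. dp[i][j] = dp[i-1][j-1]+1 when the i-th and j-th bases match, else max(dp[i-1][j], dp[i][j-1]).
    ·  C  T  T  C  G
 ·  0  0  0  0  0  0
 A  0  0  0  0  0  0
 G  0  0  0  0  0  1
 T  0  0  1  1  1  1
 C  0  1  1  1  2  2
 T  0  1  2  2  2  2
 C  0  1  2  2  3  3
 G  0  1  2  2  3  4
dp[7][5] = 4. One LCS (by backtracking along matches): TTCG.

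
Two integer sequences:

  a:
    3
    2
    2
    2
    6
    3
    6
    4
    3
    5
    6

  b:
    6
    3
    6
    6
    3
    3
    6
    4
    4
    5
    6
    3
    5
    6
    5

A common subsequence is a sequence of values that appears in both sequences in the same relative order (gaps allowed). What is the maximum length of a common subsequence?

One common subsequence of length 8: 3 [1,2]; then 6 [5,4]; then 3 [6,6]; then 6 [7,7]; then 4 [8,9]; then 3 [9,12]; then 5 [10,13]; then 6 [11,14]. dp[11][15] = 8 confirms this is the maximum.

8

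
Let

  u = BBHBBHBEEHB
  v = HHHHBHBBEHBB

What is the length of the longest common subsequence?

7

Let dp[i][j] be the LCS length of the first i characters of u and the first j characters of v. dp[i][j] = dp[i-1][j-1]+1 when the i-th and j-th characters match, else max(dp[i-1][j], dp[i][j-1]).
    ·  H  H  H  H  B  H  B  B  E  H  B  B
 ·  0  0  0  0  0  0  0  0  0  0  0  0  0
 B  0  0  0  0  0  1  1  1  1  1  1  1  1
 B  0  0  0  0  0  1  1  2  2  2  2  2  2
 H  0  1  1  1  1  1  2  2  2  2  3  3  3
 B  0  1  1  1  1  2  2  3  3  3  3  4  4
 B  0  1  1  1  1  2  2  3  4  4  4  4  5
 H  0  1  2  2  2  2  3  3  4  4  5  5  5
 B  0  1  2  2  2  3  3  4  4  4  5  6  6
 E  0  1  2  2  2  3  3  4  4  5  5  6  6
 E  0  1  2  2  2  3  3  4  4  5  5  6  6
 H  0  1  2  3  3  3  4  4  4  5  6  6  6
 B  0  1  2  3  3  4  4  5  5  5  6  7  7
dp[11][12] = 7. One LCS (by backtracking along matches): BHBBHBB.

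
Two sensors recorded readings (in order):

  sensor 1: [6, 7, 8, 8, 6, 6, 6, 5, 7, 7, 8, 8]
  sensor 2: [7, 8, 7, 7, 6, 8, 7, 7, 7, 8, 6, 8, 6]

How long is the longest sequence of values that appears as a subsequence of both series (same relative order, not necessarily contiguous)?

7

Match 7 [2,1] → 8 [3,2] → 8 [4,6] → 7 [9,8] → 7 [10,9] → 8 [11,10] → 8 [12,12] — 7 values in the same relative order in both. The LCS DP gives dp[12][13] = 7, so this is optimal.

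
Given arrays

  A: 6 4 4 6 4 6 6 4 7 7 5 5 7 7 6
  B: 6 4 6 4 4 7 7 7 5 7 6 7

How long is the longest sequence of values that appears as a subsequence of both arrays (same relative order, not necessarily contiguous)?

Match 6 [1,1] → 4 [3,2] → 6 [4,3] → 4 [5,4] → 4 [8,5] → 7 [9,7] → 7 [10,8] → 5 [12,9] → 7 [13,10] → 7 [14,12] — 10 values in the same relative order in both. dp[15][12] = 10 confirms this is the maximum.

10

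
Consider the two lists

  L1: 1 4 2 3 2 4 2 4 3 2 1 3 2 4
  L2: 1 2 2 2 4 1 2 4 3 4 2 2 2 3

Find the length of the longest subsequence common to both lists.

9

Taking 1 (L1 #1, L2 #1); then 2 (L1 #3, L2 #3); then 2 (L1 #5, L2 #4); then 4 (L1 #6, L2 #5); then 2 (L1 #7, L2 #7); then 4 (L1 #8, L2 #8); then 3 (L1 #9, L2 #9); then 2 (L1 #10, L2 #13); then 3 (L1 #12, L2 #14) gives a common subsequence of length 9, and the DP table's final entry dp[14][14] is also 9, so no common subsequence is longer.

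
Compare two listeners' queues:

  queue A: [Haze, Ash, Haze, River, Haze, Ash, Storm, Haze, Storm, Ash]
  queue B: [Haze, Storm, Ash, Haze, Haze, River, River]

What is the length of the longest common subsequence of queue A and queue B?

4

Match Haze [1,1]; then Ash [2,3]; then Haze [3,5]; then River [4,7] — 4 songs in the same relative order in both, and the DP table's final entry dp[10][7] is also 4, so no common subsequence is longer.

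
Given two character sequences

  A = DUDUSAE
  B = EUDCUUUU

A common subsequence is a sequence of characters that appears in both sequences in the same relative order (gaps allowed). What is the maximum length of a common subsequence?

Let dp[i][j] be the LCS length of the first i characters of A and the first j characters of B. dp[i][j] = dp[i-1][j-1]+1 when the i-th and j-th characters match, else max(dp[i-1][j], dp[i][j-1]).
    ·  E  U  D  C  U  U  U  U
 ·  0  0  0  0  0  0  0  0  0
 D  0  0  0  1  1  1  1  1  1
 U  0  0  1  1  1  2  2  2  2
 D  0  0  1  2  2  2  2  2  2
 U  0  0  1  2  2  3  3  3  3
 S  0  0  1  2  2  3  3  3  3
 A  0  0  1  2  2  3  3  3  3
 E  0  1  1  2  2  3  3  3  3
dp[7][8] = 3. One LCS (by backtracking along matches): DUU.

3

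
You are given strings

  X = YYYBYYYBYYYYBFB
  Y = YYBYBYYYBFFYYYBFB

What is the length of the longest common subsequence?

Taking Y [1,1]; then Y [2,2]; then Y [3,4]; then B [4,5]; then Y [5,6]; then Y [6,7]; then Y [7,8]; then B [8,9]; then Y [10,12]; then Y [11,13]; then Y [12,14]; then B [13,15]; then F [14,16]; then B [15,17] gives a common subsequence of length 14. Since dp[15][17] = 14, nothing longer is possible.

14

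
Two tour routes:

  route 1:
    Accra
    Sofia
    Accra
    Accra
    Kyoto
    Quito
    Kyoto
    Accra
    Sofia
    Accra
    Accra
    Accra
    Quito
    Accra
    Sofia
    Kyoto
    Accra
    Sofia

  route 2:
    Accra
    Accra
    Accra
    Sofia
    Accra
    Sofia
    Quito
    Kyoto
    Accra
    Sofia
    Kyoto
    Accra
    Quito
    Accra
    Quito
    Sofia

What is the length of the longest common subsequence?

One common subsequence of length 11: Accra [1,3], then Sofia [2,4], then Accra [3,5], then Quito [6,7], then Kyoto [7,8], then Accra [8,9], then Sofia [9,10], then Accra [10,12], then Accra [12,14], then Quito [13,15], then Sofia [18,16]. Since dp[18][16] = 11, nothing longer is possible.

11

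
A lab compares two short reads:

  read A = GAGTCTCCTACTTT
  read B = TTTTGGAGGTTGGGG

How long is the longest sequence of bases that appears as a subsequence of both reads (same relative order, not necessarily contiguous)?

6

Taking T (read A #4, read B #2), T (read A #6, read B #3), T (read A #9, read B #4), A (read A #10, read B #7), T (read A #12, read B #10), T (read A #13, read B #11) gives a common subsequence of length 6. The LCS DP gives dp[14][15] = 6, so this is optimal.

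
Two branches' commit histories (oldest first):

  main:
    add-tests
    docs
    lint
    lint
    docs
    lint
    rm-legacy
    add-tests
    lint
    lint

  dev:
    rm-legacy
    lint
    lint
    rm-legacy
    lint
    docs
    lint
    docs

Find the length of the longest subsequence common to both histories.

5

Pick lint (main #4, dev #2), lint (main #6, dev #3), rm-legacy (main #7, dev #4), lint (main #9, dev #5), lint (main #10, dev #7); all 5 commits appear in both, in order, and the DP table's final entry dp[10][8] is also 5, so no common subsequence is longer.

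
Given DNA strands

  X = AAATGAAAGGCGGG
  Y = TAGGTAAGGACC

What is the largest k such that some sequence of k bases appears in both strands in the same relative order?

7

One common subsequence of length 7: A (X #1, Y #2) → T (X #4, Y #5) → A (X #7, Y #6) → A (X #8, Y #7) → G (X #9, Y #8) → G (X #10, Y #9) → C (X #11, Y #12). The LCS DP gives dp[14][12] = 7, so this is optimal.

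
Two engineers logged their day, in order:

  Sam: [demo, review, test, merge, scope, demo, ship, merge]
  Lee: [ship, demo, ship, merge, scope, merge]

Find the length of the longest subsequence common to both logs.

4

Match demo [1,2]; then merge [4,4]; then scope [5,5]; then merge [8,6] — 4 tasks in the same relative order in both. dp[8][6] = 4 confirms this is the maximum.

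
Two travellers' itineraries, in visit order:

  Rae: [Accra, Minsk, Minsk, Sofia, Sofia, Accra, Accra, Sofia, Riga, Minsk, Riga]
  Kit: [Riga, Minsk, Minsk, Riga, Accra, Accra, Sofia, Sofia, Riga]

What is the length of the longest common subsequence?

Match Minsk [2,2], Minsk [3,3], Accra [6,5], Accra [7,6], Sofia [8,8], Riga [11,9] — 6 stops in the same relative order in both, and the DP table's final entry dp[11][9] is also 6, so no common subsequence is longer.

6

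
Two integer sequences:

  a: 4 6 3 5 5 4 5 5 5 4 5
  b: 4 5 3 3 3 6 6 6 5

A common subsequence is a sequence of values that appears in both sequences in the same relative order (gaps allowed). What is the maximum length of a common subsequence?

3

Match 4 (a #1, b #1), then 6 (a #2, b #8), then 5 (a #11, b #9) — 3 values in the same relative order in both. Since dp[11][9] = 3, nothing longer is possible.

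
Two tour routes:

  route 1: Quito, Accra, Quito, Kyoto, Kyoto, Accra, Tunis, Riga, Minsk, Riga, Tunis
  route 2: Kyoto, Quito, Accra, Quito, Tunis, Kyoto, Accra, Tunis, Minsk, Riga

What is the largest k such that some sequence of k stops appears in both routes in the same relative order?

Match Quito (route 1 #1, route 2 #2); then Accra (route 1 #2, route 2 #3); then Quito (route 1 #3, route 2 #4); then Kyoto (route 1 #5, route 2 #6); then Accra (route 1 #6, route 2 #7); then Tunis (route 1 #7, route 2 #8); then Minsk (route 1 #9, route 2 #9); then Riga (route 1 #10, route 2 #10) — 8 stops in the same relative order in both. dp[11][10] = 8 confirms this is the maximum.

8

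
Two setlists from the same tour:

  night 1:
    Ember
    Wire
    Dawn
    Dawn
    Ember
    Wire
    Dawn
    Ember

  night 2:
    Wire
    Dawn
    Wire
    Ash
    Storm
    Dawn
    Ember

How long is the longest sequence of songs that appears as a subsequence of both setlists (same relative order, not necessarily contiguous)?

5

Match Wire (night 1 #2, night 2 #1), Dawn (night 1 #4, night 2 #2), Wire (night 1 #6, night 2 #3), Dawn (night 1 #7, night 2 #6), Ember (night 1 #8, night 2 #7) — 5 songs in the same relative order in both. dp[8][7] = 5 confirms this is the maximum.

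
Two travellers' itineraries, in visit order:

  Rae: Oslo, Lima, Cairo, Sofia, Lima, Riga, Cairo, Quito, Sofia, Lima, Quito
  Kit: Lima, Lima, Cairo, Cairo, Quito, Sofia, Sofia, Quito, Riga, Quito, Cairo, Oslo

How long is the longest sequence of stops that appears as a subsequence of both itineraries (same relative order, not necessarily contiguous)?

6

Taking Lima [2,2], Cairo [3,3], Cairo [7,4], Quito [8,5], Sofia [9,7], Quito [11,10] gives a common subsequence of length 6. Since dp[11][12] = 6, nothing longer is possible.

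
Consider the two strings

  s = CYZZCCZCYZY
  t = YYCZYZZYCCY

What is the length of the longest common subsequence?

Taking C at s[1]=t[3]; then Y at s[2]=t[5]; then Z at s[3]=t[6]; then Z at s[4]=t[7]; then C at s[6]=t[9]; then C at s[8]=t[10]; then Y at s[11]=t[11] gives a common subsequence of length 7. dp[11][11] = 7 confirms this is the maximum.

7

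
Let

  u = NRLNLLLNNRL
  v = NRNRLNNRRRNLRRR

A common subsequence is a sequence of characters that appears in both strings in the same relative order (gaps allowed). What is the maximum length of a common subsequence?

8

Pick N at u[1]=v[1]; then R at u[2]=v[2]; then N at u[4]=v[3]; then L at u[7]=v[5]; then N at u[8]=v[6]; then N at u[9]=v[7]; then R at u[10]=v[10]; then L at u[11]=v[12]; all 8 characters appear in both, in order. dp[11][15] = 8 confirms this is the maximum.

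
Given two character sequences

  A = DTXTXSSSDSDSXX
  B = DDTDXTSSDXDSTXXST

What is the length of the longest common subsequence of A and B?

11

Match D (A #1, B #2); then T (A #2, B #3); then X (A #3, B #5); then T (A #4, B #6); then S (A #7, B #7); then S (A #8, B #8); then D (A #9, B #9); then D (A #11, B #11); then S (A #12, B #12); then X (A #13, B #14); then X (A #14, B #15) — 11 characters in the same relative order in both. Since dp[14][17] = 11, nothing longer is possible.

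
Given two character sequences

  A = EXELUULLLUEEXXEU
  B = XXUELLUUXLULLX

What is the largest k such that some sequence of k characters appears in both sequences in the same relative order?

9

One common subsequence of length 9: X [2,2], E [3,4], L [4,6], U [5,7], U [6,8], L [7,10], L [8,12], L [9,13], X [14,14]. Since dp[16][14] = 9, nothing longer is possible.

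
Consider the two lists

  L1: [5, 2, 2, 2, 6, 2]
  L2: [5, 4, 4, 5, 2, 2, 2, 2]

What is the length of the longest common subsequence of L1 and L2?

Let dp[i][j] be the LCS length of the first i values of L1 and the first j values of L2. dp[i][j] = dp[i-1][j-1]+1 when the i-th and j-th values match, else max(dp[i-1][j], dp[i][j-1]).
    ·  5  4  4  5  2  2  2  2
 ·  0  0  0  0  0  0  0  0  0
 5  0  1  1  1  1  1  1  1  1
 2  0  1  1  1  1  2  2  2  2
 2  0  1  1  1  1  2  3  3  3
 2  0  1  1  1  1  2  3  4  4
 6  0  1  1  1  1  2  3  4  4
 2  0  1  1  1  1  2  3  4  5
dp[6][8] = 5. One LCS (by backtracking along matches): 5, 2, 2, 2, 2.

5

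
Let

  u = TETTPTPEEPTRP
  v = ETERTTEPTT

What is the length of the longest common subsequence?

Match T [1,2] → E [2,3] → T [3,5] → T [4,6] → P [5,8] → T [6,9] → T [11,10] — 7 characters in the same relative order in both. The LCS DP gives dp[13][10] = 7, so this is optimal.

7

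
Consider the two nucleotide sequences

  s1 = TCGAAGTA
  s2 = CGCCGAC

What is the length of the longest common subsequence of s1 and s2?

Let dp[i][j] be the LCS length of the first i bases of s1 and the first j bases of s2. dp[i][j] = dp[i-1][j-1]+1 when the i-th and j-th bases match, else max(dp[i-1][j], dp[i][j-1]).
    ·  C  G  C  C  G  A  C
 ·  0  0  0  0  0  0  0  0
 T  0  0  0  0  0  0  0  0
 C  0  1  1  1  1  1  1  1
 G  0  1  2  2  2  2  2  2
 A  0  1  2  2  2  2  3  3
 A  0  1  2  2  2  2  3  3
 G  0  1  2  2  2  3  3  3
 T  0  1  2  2  2  3  3  3
 A  0  1  2  2  2  3  4  4
dp[8][7] = 4. One LCS (by backtracking along matches): CGGA.

4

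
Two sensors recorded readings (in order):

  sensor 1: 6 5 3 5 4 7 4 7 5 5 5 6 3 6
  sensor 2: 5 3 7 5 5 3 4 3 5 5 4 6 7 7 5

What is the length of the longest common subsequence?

Taking 5 at sensor 1[2]=sensor 2[5], 3 at sensor 1[3]=sensor 2[8], 5 at sensor 1[4]=sensor 2[10], 4 at sensor 1[5]=sensor 2[11], 7 at sensor 1[6]=sensor 2[13], 7 at sensor 1[8]=sensor 2[14], 5 at sensor 1[11]=sensor 2[15] gives a common subsequence of length 7. dp[14][15] = 7 confirms this is the maximum.

7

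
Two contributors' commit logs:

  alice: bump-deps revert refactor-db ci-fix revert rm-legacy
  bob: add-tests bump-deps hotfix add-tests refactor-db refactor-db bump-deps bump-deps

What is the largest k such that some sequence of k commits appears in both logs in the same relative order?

Pick bump-deps (alice #1, bob #2); then refactor-db (alice #3, bob #6); all 2 commits appear in both, in order. The LCS DP gives dp[6][8] = 2, so this is optimal.

2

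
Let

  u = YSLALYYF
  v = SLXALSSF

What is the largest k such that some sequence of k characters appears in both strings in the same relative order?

Pick S at u[2]=v[1] → L at u[3]=v[2] → A at u[4]=v[4] → L at u[5]=v[5] → F at u[8]=v[8]; all 5 characters appear in both, in order. dp[8][8] = 5 confirms this is the maximum.

5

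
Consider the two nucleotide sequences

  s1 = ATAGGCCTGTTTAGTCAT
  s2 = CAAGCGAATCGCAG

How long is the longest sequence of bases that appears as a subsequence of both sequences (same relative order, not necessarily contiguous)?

One common subsequence of length 9: A (s1 #1, s2 #2); then A (s1 #3, s2 #3); then G (s1 #5, s2 #4); then C (s1 #7, s2 #5); then G (s1 #9, s2 #6); then T (s1 #10, s2 #9); then G (s1 #14, s2 #11); then C (s1 #16, s2 #12); then A (s1 #17, s2 #13). The LCS DP gives dp[18][14] = 9, so this is optimal.

9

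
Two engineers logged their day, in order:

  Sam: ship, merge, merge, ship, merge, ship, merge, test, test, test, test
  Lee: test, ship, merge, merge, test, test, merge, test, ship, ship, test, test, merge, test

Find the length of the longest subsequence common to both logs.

8

Taking ship (Sam #1, Lee #2); then merge (Sam #2, Lee #4); then merge (Sam #3, Lee #7); then ship (Sam #4, Lee #9); then ship (Sam #6, Lee #10); then test (Sam #8, Lee #11); then test (Sam #9, Lee #12); then test (Sam #11, Lee #14) gives a common subsequence of length 8. The LCS DP gives dp[11][14] = 8, so this is optimal.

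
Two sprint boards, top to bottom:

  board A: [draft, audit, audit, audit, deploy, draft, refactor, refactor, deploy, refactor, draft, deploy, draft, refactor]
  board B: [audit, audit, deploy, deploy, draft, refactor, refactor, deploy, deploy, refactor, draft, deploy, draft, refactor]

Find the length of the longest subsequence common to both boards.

12

One common subsequence of length 12: audit [2,1], then audit [3,2], then deploy [5,4], then draft [6,5], then refactor [7,6], then refactor [8,7], then deploy [9,9], then refactor [10,10], then draft [11,11], then deploy [12,12], then draft [13,13], then refactor [14,14]. dp[14][14] = 12 confirms this is the maximum.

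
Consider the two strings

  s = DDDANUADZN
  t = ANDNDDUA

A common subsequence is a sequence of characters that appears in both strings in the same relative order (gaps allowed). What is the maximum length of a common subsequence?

5

Pick D (s #1, t #3) → D (s #2, t #5) → D (s #3, t #6) → U (s #6, t #7) → A (s #7, t #8); all 5 characters appear in both, in order. The LCS DP gives dp[10][8] = 5, so this is optimal.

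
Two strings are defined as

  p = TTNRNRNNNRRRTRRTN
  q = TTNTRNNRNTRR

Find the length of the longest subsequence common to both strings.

10

Pick T (p #1, q #1) → T (p #2, q #2) → N (p #3, q #3) → R (p #4, q #5) → N (p #5, q #7) → R (p #6, q #8) → N (p #9, q #9) → T (p #13, q #10) → R (p #14, q #11) → R (p #15, q #12); all 10 characters appear in both, in order, and the DP table's final entry dp[17][12] is also 10, so no common subsequence is longer.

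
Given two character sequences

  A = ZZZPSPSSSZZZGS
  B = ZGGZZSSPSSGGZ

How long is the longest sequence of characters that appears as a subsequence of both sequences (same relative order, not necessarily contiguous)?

8

Match Z [1,1] → Z [2,4] → Z [3,5] → S [5,7] → P [6,8] → S [7,9] → S [8,10] → Z [12,13] — 8 characters in the same relative order in both, and the DP table's final entry dp[14][13] is also 8, so no common subsequence is longer.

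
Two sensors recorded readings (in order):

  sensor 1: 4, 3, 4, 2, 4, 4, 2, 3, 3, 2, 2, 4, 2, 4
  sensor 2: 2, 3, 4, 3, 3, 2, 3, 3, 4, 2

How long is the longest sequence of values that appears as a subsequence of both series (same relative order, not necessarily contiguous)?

7

Let dp[i][j] be the LCS length of the first i values of sensor 1 and the first j values of sensor 2. dp[i][j] = dp[i-1][j-1]+1 when the i-th and j-th values match, else max(dp[i-1][j], dp[i][j-1]).
    ·  2  3  4  3  3  2  3  3  4  2
 ·  0  0  0  0  0  0  0  0  0  0  0
 4  0  0  0  1  1  1  1  1  1  1  1
 3  0  0  1  1  2  2  2  2  2  2  2
 4  0  0  1  2  2  2  2  2  2  3  3
 2  0  1  1  2  2  2  3  3  3  3  4
 4  0  1  1  2  2  2  3  3  3  4  4
 4  0  1  1  2  2  2  3  3  3  4  4
 2  0  1  1  2  2  2  3  3  3  4  5
 3  0  1  2  2  3  3  3  4  4  4  5
 3  0  1  2  2  3  4  4  4  5  5  5
 2  0  1  2  2  3  4  5  5  5  5  6
 2  0  1  2  2  3  4  5  5  5  5  6
 4  0  1  2  3  3  4  5  5  5  6  6
 2  0  1  2  3  3  4  5  5  5  6  7
 4  0  1  2  3  3  4  5  5  5  6  7
dp[14][10] = 7. One LCS (by backtracking along matches): 4, 3, 2, 3, 3, 4, 2.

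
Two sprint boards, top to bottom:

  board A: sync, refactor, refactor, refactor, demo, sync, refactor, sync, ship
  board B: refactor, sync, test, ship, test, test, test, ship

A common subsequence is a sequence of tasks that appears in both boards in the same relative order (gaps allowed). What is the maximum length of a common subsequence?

3

One common subsequence of length 3: refactor (board A #4, board B #1) → sync (board A #6, board B #2) → ship (board A #9, board B #8), and the DP table's final entry dp[9][8] is also 3, so no common subsequence is longer.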